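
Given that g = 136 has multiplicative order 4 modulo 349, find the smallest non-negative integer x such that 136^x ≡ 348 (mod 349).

Successive powers of 136 modulo 349:
  136^0=1  136^1=136  136^2=348
So 136^2 ≡ 348 (mod 349), giving x = 2.

2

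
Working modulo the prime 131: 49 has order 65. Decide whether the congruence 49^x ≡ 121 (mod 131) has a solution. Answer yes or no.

121 ∈ ⟨49⟩ iff 121^65 ≡ 1 (mod 131), since |⟨49⟩| = 65.
121^65 mod 131 = 1.
Since 1 = 1, 121 lies in the subgroup.

yes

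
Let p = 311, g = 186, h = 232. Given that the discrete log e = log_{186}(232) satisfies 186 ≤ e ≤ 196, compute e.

Compute 186^186 mod 311 = 216, then multiply by 186 repeatedly:
  186^186=216  186^187=57  186^188=28  186^189=232
Found 232 at exponent 189.

189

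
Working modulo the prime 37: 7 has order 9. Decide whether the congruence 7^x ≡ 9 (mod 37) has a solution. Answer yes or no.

⟨7⟩ has order 9; its elements mod 37 are {1, 7, 9, 10, 12, 16, 26, 33, 34}.
9 is in this set.

yes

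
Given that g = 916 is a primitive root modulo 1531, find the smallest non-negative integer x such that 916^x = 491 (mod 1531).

423

Baby-step giant-step with m = ceil(sqrt(1530)) = 40.
Baby table (916^j mod 1531 for j=0..39):
  0:1  1:916  2:68  3:1048  4:31  5:838  6:577  7:337
  8:961  9:1482  10:1046  11:1261  12:702  13:12  14:275  15:816
  16:328  17:372  18:870  19:800  20:982  21:815  22:943  23:304
  24:1353  25:769  26:144  27:238  28:606  29:874  30:1402  31:1254
  32:414  33:1067  34:594  35:599  36:586  37:926  38:42  39:197
Giant step factor: 916^(-40) ≡ 929 (mod 1531).
Scan 491·929^i mod 1531 for i = 0, 1, …:
  i=0: 491   i=1: 1432   i=2: 1420   i=3: 989
  i=4: 181   i=5: 1270   i=6: 960   i=7: 798
  i=8: 338   i=9: 147   i=10: 304
Match at i=10, j=23: x = 10·40 + 23 = 423.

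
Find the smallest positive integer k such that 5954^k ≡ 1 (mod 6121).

The order of 5954 must divide p − 1 = 6120 = 2^3 · 3^2 · 5 · 17.
Divisors: 1, 2, 3, 4, 5, 6, 8, 9, 10, 12, 15, 17, 18, 20, 24, 30, 34, 36, 40, 45, 51, 60, 68, 72, 85, 90, 102, 120, 136, 153, 170, 180, 204, 255, 306, 340, 360, 408, 510, 612, 680, 765, 1020, 1224, 1530, 2040, 3060, 6120.
Check each in increasing order: 5954^1 ≡ 5954;  5954^2 ≡ 3405;  5954^3 ≡ 618;  5954^4 ≡ 851;  5954^5 ≡ 4787;  5954^6 ≡ 2422;  5954^8 ≡ 1923;  5954^9 ≡ 3272;  5954^10 ≡ 4466;  5954^12 ≡ 2166;  5954^15 ≡ 4210;  5954^17 ≡ 5789;  5954^18 ≡ 355;  5954^20 ≡ 2938;  5954^24 ≡ 2870;  5954^30 ≡ 3805;  5954^34 ≡ 46;  5954^36 ≡ 3605;  5954^40 ≡ 1234;  5954^45 ≡ 393;  5954^51 ≡ 3091;  5954^60 ≡ 1860;  5954^68 ≡ 2116;  5954^72 ≡ 1142;  5954^85 ≡ 1403;  5954^90 ≡ 1424;  5954^102 ≡ 5521;  5954^120 ≡ 1235;  5954^136 ≡ 3005;  5954^153 ≡ 63;  5954^170 ≡ 3568;  5954^180 ≡ 1725;  5954^204 ≡ 4982;  5954^255 ≡ 5047;  5954^306 ≡ 3969;  5954^340 ≡ 5065;  5954^360 ≡ 819;  5954^408 ≡ 5790;  5954^510 ≡ 2728;  5954^612 ≡ 3628;  5954^680 ≡ 1114;  5954^765 ≡ 2087;  5954^1020 ≡ 4969;  5954^1224 ≡ 2234;  5954^1530 ≡ 3538;  5954^2040 ≡ 4968;  5954^3060 ≡ 6120;  5954^6120 ≡ 1.
Smallest exponent giving 1 is 6120.

6120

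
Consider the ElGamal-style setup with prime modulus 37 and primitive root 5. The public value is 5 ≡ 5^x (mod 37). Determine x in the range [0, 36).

Successive powers of 5 modulo 37:
  5^0=1  5^1=5
So 5^1 ≡ 5 (mod 37), giving x = 1.

1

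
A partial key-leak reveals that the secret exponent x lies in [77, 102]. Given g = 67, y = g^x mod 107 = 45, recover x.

79

Compute 67^77 mod 107 = 98, then multiply by 67 repeatedly:
  67^77=98  67^78=39  67^79=45
Found 45 at exponent 79.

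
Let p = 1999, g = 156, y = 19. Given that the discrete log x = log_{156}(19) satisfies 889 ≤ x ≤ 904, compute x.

Compute 156^889 mod 1999 = 803, then multiply by 156 repeatedly:
  156^889=803  156^890=1330  156^891=1583  156^892=1071  156^893=1159
  156^894=894  156^895=1533  156^896=1267  156^897=1750  156^898=1136
  156^899=1304  156^900=1525  156^901=19
Found 19 at exponent 901.

901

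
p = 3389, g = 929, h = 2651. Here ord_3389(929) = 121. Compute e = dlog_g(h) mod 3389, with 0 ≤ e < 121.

111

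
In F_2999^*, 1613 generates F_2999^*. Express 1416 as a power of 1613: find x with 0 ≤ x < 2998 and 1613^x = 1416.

Baby-step giant-step with m = ceil(sqrt(2998)) = 55.
Baby table (1613^j mod 2999 for j=0..54):
  0:1  1:1613  2:1636  3:2747  4:1388  5:1590  6:525  7:1107
  8:1186  9:2655  10:2942  11:1028  12:2716  13:2368  14:1857  15:2339
  16:65  17:2879  18:1375  19:1614  20:250  21:1384  22:1136  23:2978
  24:2115  25:1632  26:2293  27:842  28:2598  29:971  30:745  31:2085
  32:1226  33:1197  34:2404  35:2944  36:1255  37:2989  38:1864  39:1634
  40:2520  41:1115  42:2094  43:748  44:926  45:136  46:441  47:570
  48:1716  49:2830  50:312  51:2423  52:602  53:2349  54:1200
Giant step factor: 1613^(-55) ≡ 436 (mod 2999).
Scan 1416·436^i mod 2999 for i = 0, 1, …:
  i=0: 1416   i=1: 2581   i=2: 691   i=3: 1376
  i=4: 136
Match at i=4, j=45: x = 4·55 + 45 = 265.

265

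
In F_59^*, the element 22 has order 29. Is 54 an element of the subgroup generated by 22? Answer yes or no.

no

54 ∈ ⟨22⟩ iff 54^29 ≡ 1 (mod 59), since |⟨22⟩| = 29.
54^29 mod 59 = 58.
Since 58 ≠ 1, 54 does not lie in the subgroup.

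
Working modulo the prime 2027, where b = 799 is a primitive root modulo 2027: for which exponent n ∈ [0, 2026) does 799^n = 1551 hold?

Baby-step giant-step with m = ceil(sqrt(2026)) = 46.
Baby table (799^j mod 2027 for j=0..45):
  0:1  1:799  2:1923  3:11  4:681  5:883  6:121  7:1410
  8:1605  9:1331  10:1321  11:1439  12:452  13:342  14:1640  15:918
  16:1735  17:1824  18:1990  19:842  20:1821  21:1620  22:1154  23:1788
  24:1604  25:532  26:1425  27:1428  28:1798  29:1486  30:1519  31:1535
  32:130  33:493  34:669  35:1430  36:1369  37:1278  38:1541  39:870
  40:1896  41:735  42:1462  43:586  44:2004  45:1893
Giant step factor: 799^(-46) ≡ 1455 (mod 2027).
Scan 1551·1455^i mod 2027 for i = 0, 1, …:
  i=0: 1551   i=1: 654   i=2: 907   i=3: 108
  i=4: 1061   i=5: 1208   i=6: 231   i=7: 1650
  i=8: 782   i=9: 663     …   i=17: 793
  i=18: 452
Match at i=18, j=12: n = 18·46 + 12 = 840.

840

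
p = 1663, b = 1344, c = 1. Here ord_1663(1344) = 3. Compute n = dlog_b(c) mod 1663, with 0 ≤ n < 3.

Successive powers of 1344 modulo 1663:
  1344^0=1
So 1344^0 ≡ 1 (mod 1663), giving n = 0.

0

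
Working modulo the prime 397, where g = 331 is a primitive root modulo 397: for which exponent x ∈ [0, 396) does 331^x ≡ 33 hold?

262

Baby-step giant-step with m = ceil(sqrt(396)) = 20.
Baby table (331^j mod 397 for j=0..19):
  0:1  1:331  2:386  3:329  4:121  5:351  6:257  7:109
  8:349  9:389  10:131  11:88  12:147  13:223  14:368  15:326
  16:319  17:384  18:64  19:143
Giant step factor: 331^(-20) ≡ 75 (mod 397).
Scan 33·75^i mod 397 for i = 0, 1, …:
  i=0: 33   i=1: 93   i=2: 226   i=3: 276
  i=4: 56   i=5: 230   i=6: 179   i=7: 324
  i=8: 83   i=9: 270   i=10: 3   i=11: 225
  i=12: 201   i=13: 386
Match at i=13, j=2: x = 13·20 + 2 = 262.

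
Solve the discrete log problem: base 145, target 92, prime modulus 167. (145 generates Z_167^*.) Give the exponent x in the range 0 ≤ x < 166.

143

Baby-step giant-step with m = ceil(sqrt(166)) = 13.
Baby table (145^j mod 167 for j=0..12):
  0:1  1:145  2:150  3:40  4:122  5:155  6:97  7:37
  8:21  9:39  10:144  11:5  12:57
Giant step factor: 145^(-13) ≡ 55 (mod 167).
Scan 92·55^i mod 167 for i = 0, 1, …:
  i=0: 92   i=1: 50   i=2: 78   i=3: 115
  i=4: 146   i=5: 14   i=6: 102   i=7: 99
  i=8: 101   i=9: 44   i=10: 82   i=11: 1
Match at i=11, j=0: x = 11·13 + 0 = 143.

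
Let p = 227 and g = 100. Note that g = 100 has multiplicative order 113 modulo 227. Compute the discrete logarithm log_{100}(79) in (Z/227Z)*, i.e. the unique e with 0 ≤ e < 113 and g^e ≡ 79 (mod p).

8

Baby-step giant-step with m = ceil(sqrt(113)) = 11.
Baby table (100^j mod 227 for j=0..10):
  0:1  1:100  2:12  3:65  4:144  5:99  6:139  7:53
  8:79  9:182  10:40
Giant step factor: 100^(-11) ≡ 161 (mod 227).
Scan 79·161^i mod 227 for i = 0, 1, …:
  i=0: 79
Match at i=0, j=8: e = 0·11 + 8 = 8.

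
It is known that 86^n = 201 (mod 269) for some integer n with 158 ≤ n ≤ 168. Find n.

167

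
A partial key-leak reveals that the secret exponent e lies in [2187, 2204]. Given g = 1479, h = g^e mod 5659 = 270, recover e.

2198

Compute 1479^2187 mod 5659 = 4844, then multiply by 1479 repeatedly:
  1479^2187=4844  1479^2188=5641  1479^2189=1673  1479^2190=1384  1479^2191=4037
  1479^2192=478  1479^2193=5246  1479^2194=345  1479^2195=945  1479^2196=5541
  1479^2197=907  1479^2198=270
Found 270 at exponent 2198.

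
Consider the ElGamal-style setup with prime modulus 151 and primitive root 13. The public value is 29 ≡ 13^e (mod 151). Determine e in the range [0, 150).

Baby-step giant-step with m = ceil(sqrt(150)) = 13.
Baby table (13^j mod 151 for j=0..12):
  0:1  1:13  2:18  3:83  4:22  5:135  6:94  7:14
  8:31  9:101  10:105  11:6  12:78
Giant step factor: 13^(-13) ≡ 7 (mod 151).
Scan 29·7^i mod 151 for i = 0, 1, …:
  i=0: 29   i=1: 52   i=2: 62   i=3: 132
  i=4: 18
Match at i=4, j=2: e = 4·13 + 2 = 54.

54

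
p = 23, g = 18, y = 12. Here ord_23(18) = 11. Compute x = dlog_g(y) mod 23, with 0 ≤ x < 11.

9

Successive powers of 18 modulo 23:
  18^0=1  18^1=18  18^2=2  18^3=13  18^4=4  18^5=3
  18^6=8  18^7=6  18^8=16  18^9=12
So 18^9 ≡ 12 (mod 23), giving x = 9.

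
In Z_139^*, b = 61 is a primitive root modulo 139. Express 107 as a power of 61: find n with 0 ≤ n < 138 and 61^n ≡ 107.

2

Baby-step giant-step with m = ceil(sqrt(138)) = 12.
Baby table (61^j mod 139 for j=0..11):
  0:1  1:61  2:107  3:133  4:51  5:53  6:36  7:111
  8:99  9:62  10:29  11:101
Giant step factor: 61^(-12) ≡ 34 (mod 139).
Scan 107·34^i mod 139 for i = 0, 1, …:
  i=0: 107
Match at i=0, j=2: n = 0·12 + 2 = 2.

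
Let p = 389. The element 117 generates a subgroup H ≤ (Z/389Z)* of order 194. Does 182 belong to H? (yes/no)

no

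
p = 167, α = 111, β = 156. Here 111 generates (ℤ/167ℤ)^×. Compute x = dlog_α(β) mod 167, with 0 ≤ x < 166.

5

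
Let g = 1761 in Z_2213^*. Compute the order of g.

316

The order of 1761 must divide p − 1 = 2212 = 2^2 · 7 · 79.
Divisors: 1, 2, 4, 7, 14, 28, 79, 158, 316, 553, 1106, 2212.
Check each in increasing order: 1761^1 ≡ 1761;  1761^2 ≡ 708;  1761^4 ≡ 1126;  1761^7 ≡ 348;  1761^14 ≡ 1602;  1761^28 ≡ 1537;  1761^79 ≡ 1083;  1761^158 ≡ 2212;  1761^316 ≡ 1.
Smallest exponent giving 1 is 316.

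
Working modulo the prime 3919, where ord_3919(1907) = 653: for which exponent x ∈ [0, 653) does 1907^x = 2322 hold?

126

Baby-step giant-step with m = ceil(sqrt(653)) = 26.
Baby table (1907^j mod 3919 for j=0..25):
  0:1  1:1907  2:3736  3:3729  4:2137  5:3418  6:829  7:1546
  8:1134  9:3169  10:185  11:85  12:1416  13:121  14:3445  15:1371
  16:524  17:3842  18:2083  19:2334  20:2873  21:49  22:3306  23:2790
  24:2447  25:2819
Giant step factor: 1907^(-26) ≡ 2855 (mod 3919).
Scan 2322·2855^i mod 3919 for i = 0, 1, …:
  i=0: 2322   i=1: 2281   i=2: 2796   i=3: 3496
  i=4: 3306
Match at i=4, j=22: x = 4·26 + 22 = 126.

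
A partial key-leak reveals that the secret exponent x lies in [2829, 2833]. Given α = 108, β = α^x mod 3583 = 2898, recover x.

2829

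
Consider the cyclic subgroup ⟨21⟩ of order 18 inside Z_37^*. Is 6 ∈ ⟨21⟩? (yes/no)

⟨21⟩ has order 18; its elements mod 37 are {1, 3, 4, 7, 9, 10, 11, 12, 16, 21, 25, 26, 27, 28, 30, 33, 34, 36}.
6 is not in this set.

no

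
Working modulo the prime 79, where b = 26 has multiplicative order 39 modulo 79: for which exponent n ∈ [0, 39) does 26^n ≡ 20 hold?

Successive powers of 26 modulo 79:
  26^0=1  26^1=26  26^2=44  26^3=38  26^4=40  26^5=13
  26^6=22  26^7=19  26^8=20
So 26^8 ≡ 20 (mod 79), giving n = 8.

8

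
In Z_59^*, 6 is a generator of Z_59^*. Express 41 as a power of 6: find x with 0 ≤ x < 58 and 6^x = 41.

Baby-step giant-step with m = ceil(sqrt(58)) = 8.
Baby table (6^j mod 59 for j=0..7):
  0:1  1:6  2:36  3:39  4:57  5:47  6:46  7:40
Giant step factor: 6^(-8) ≡ 15 (mod 59).
Scan 41·15^i mod 59 for i = 0, 1, …:
  i=0: 41   i=1: 25   i=2: 21   i=3: 20
  i=4: 5   i=5: 16   i=6: 4   i=7: 1
Match at i=7, j=0: x = 7·8 + 0 = 56.

56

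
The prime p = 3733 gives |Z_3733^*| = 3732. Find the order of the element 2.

The order of 2 must divide p − 1 = 3732 = 2^2 · 3 · 311.
Divisors: 1, 2, 3, 4, 6, 12, 311, 622, 933, 1244, 1866, 3732.
Check each in increasing order: 2^1 ≡ 2;  2^2 ≡ 4;  2^3 ≡ 8;  2^4 ≡ 16;  2^6 ≡ 64;  2^12 ≡ 363;  2^311 ≡ 3313;  2^622 ≡ 949;  2^933 ≡ 851;  2^1244 ≡ 948;  2^1866 ≡ 3732;  2^3732 ≡ 1.
Smallest exponent giving 1 is 3732.

3732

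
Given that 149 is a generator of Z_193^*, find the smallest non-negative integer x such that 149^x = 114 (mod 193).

Baby-step giant-step with m = ceil(sqrt(192)) = 14.
Baby table (149^j mod 193 for j=0..13):
  0:1  1:149  2:6  3:122  4:36  5:153  6:23  7:146
  8:138  9:104  10:56  11:45  12:143  13:77
Giant step factor: 149^(-14) ≡ 101 (mod 193).
Scan 114·101^i mod 193 for i = 0, 1, …:
  i=0: 114   i=1: 127   i=2: 89   i=3: 111
  i=4: 17   i=5: 173   i=6: 103   i=7: 174
  i=8: 11   i=9: 146
Match at i=9, j=7: x = 9·14 + 7 = 133.

133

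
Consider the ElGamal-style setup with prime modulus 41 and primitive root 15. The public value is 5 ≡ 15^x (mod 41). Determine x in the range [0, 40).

6

Successive powers of 15 modulo 41:
  15^0=1  15^1=15  15^2=20  15^3=13  15^4=31  15^5=14
  15^6=5
So 15^6 ≡ 5 (mod 41), giving x = 6.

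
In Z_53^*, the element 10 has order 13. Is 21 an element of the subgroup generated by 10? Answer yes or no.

no

⟨10⟩ has order 13; its elements mod 53 are {1, 10, 13, 15, 16, 24, 28, 36, 42, 44, 46, 47, 49}.
21 is not in this set.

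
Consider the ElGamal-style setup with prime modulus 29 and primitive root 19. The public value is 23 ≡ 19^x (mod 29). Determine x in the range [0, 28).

Successive powers of 19 modulo 29:
  19^0=1  19^1=19  19^2=13  19^3=15  19^4=24  19^5=21
  19^6=22  19^7=12  19^8=25  19^9=11  19^10=6  19^11=27
  19^12=20  19^13=3  19^14=28  19^15=10  19^16=16  19^17=14
  19^18=5  19^19=8  19^20=7  19^21=17  19^22=4  19^23=18
  19^24=23
So 19^24 ≡ 23 (mod 29), giving x = 24.

24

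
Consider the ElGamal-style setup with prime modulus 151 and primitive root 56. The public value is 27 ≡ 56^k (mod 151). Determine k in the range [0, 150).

9

Successive powers of 56 modulo 151:
  56^0=1  56^1=56  56^2=116  56^3=3  56^4=17  56^5=46
  56^6=9  56^7=51  56^8=138  56^9=27
So 56^9 ≡ 27 (mod 151), giving k = 9.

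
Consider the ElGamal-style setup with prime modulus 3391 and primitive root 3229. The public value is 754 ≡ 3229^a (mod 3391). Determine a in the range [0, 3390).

2362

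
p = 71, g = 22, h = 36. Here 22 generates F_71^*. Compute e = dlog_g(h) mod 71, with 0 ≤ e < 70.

Baby-step giant-step with m = ceil(sqrt(70)) = 9.
Baby table (22^j mod 71 for j=0..8):
  0:1  1:22  2:58  3:69  4:27  5:26  6:4  7:17
  8:19
Giant step factor: 22^(-9) ≡ 62 (mod 71).
Scan 36·62^i mod 71 for i = 0, 1, …:
  i=0: 36   i=1: 31   i=2: 5   i=3: 26
Match at i=3, j=5: e = 3·9 + 5 = 32.

32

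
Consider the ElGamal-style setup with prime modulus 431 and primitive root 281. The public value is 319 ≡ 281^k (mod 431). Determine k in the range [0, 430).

14

Successive powers of 281 modulo 431:
  281^0=1  281^1=281  281^2=88  281^3=161  281^4=417  281^5=376
  281^6=61  281^7=332  281^8=196  281^9=339  281^10=8  281^11=93
  281^12=273  281^13=426  281^14=319
So 281^14 ≡ 319 (mod 431), giving k = 14.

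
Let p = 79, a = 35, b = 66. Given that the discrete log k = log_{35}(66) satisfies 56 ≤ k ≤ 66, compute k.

Compute 35^56 mod 79 = 73, then multiply by 35 repeatedly:
  35^56=73  35^57=27  35^58=76  35^59=53  35^60=38
  35^61=66
Found 66 at exponent 61.

61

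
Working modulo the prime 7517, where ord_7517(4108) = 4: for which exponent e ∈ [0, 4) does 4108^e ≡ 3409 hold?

Successive powers of 4108 modulo 7517:
  4108^0=1  4108^1=4108  4108^2=7516  4108^3=3409
So 4108^3 ≡ 3409 (mod 7517), giving e = 3.

3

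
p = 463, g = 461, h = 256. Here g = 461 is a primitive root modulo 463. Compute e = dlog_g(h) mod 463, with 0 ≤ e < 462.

8

Successive powers of 461 modulo 463:
  461^0=1  461^1=461  461^2=4  461^3=455  461^4=16  461^5=431
  461^6=64  461^7=335  461^8=256
So 461^8 ≡ 256 (mod 463), giving e = 8.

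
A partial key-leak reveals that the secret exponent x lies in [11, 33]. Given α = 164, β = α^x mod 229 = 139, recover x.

29

Compute 164^11 mod 229 = 133, then multiply by 164 repeatedly:
  164^11=133  164^12=57  164^13=188  164^14=146  164^15=128
  164^16=153  164^17=131  164^18=187  164^19=211  164^20=25
  164^21=207  164^22=56  164^23=24  164^24=43  164^25=182
  164^26=78  164^27=197  164^28=19  164^29=139
Found 139 at exponent 29.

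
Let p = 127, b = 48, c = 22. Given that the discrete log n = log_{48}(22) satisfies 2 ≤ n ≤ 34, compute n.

14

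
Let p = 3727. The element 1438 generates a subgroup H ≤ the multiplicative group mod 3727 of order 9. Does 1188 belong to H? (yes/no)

1188 ∈ ⟨1438⟩ iff 1188^9 ≡ 1 (mod 3727), since |⟨1438⟩| = 9.
1188^9 mod 3727 = 1.
Since 1 = 1, 1188 lies in the subgroup.

yes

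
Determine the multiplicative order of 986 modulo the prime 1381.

690

The order of 986 must divide p − 1 = 1380 = 2^2 · 3 · 5 · 23.
Divisors: 1, 2, 3, 4, 5, 6, 10, 12, 15, 20, 23, 30, 46, 60, 69, 92, 115, 138, 230, 276, 345, 460, 690, 1380.
Check each in increasing order: 986^1 ≡ 986;  986^2 ≡ 1353;  986^3 ≡ 12;  986^4 ≡ 784;  986^5 ≡ 1045;  986^6 ≡ 144;  986^10 ≡ 1035;  986^12 ≡ 21;  986^15 ≡ 252;  986^20 ≡ 950;  986^23 ≡ 352;  986^30 ≡ 1359;  986^46 ≡ 995;  986^60 ≡ 484;  986^69 ≡ 847;  986^92 ≡ 1229;  986^115 ≡ 355;  986^138 ≡ 670;  986^230 ≡ 354;  986^276 ≡ 75;  986^345 ≡ 1380;  986^460 ≡ 1026;  986^690 ≡ 1.
Smallest exponent giving 1 is 690.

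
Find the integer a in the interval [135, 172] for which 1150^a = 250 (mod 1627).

156

Compute 1150^135 mod 1627 = 1492, then multiply by 1150 repeatedly:
  1150^135=1492  1150^136=942  1150^137=1345  1150^138=1100  1150^139=821
  1150^140=490  1150^141=558  1150^142=662  1150^143=1491  1150^144=1419
  1150^145=1596  1150^146=144  1150^147=1273  1150^148=1277  1150^149=996
  1150^150=1619  1150^151=562  1150^152=381  1150^153=487  1150^154=362
  1150^155=1415  1150^156=250
Found 250 at exponent 156.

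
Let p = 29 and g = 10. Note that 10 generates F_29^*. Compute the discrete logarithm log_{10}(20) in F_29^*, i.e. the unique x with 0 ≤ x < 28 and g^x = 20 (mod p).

12

Successive powers of 10 modulo 29:
  10^0=1  10^1=10  10^2=13  10^3=14  10^4=24  10^5=8
  10^6=22  10^7=17  10^8=25  10^9=18  10^10=6  10^11=2
  10^12=20
So 10^12 ≡ 20 (mod 29), giving x = 12.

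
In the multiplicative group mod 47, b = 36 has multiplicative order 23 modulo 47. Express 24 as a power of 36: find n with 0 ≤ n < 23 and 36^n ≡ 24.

Successive powers of 36 modulo 47:
  36^0=1  36^1=36  36^2=27  36^3=32  36^4=24
So 36^4 ≡ 24 (mod 47), giving n = 4.

4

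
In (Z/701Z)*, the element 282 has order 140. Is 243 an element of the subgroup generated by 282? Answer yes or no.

243 ∈ ⟨282⟩ iff 243^140 ≡ 1 (mod 701), since |⟨282⟩| = 140.
243^140 mod 701 = 1.
Since 1 = 1, 243 lies in the subgroup.

yes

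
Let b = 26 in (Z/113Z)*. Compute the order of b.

56

The order of 26 must divide p − 1 = 112 = 2^4 · 7.
Divisors: 1, 2, 4, 7, 8, 14, 16, 28, 56, 112.
Check each in increasing order: 26^1 ≡ 26;  26^2 ≡ 111;  26^4 ≡ 4;  26^7 ≡ 18;  26^8 ≡ 16;  26^14 ≡ 98;  26^16 ≡ 30;  26^28 ≡ 112;  26^56 ≡ 1.
Smallest exponent giving 1 is 56.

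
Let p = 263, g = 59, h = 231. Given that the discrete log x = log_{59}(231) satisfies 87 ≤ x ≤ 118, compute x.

87

Compute 59^87 mod 263 = 231, then multiply by 59 repeatedly:
  59^87=231
Found 231 at exponent 87.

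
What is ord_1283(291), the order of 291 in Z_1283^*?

641

The order of 291 must divide p − 1 = 1282 = 2 · 641.
Divisors: 1, 2, 641, 1282.
Check each in increasing order: 291^1 ≡ 291;  291^2 ≡ 3;  291^641 ≡ 1.
Smallest exponent giving 1 is 641.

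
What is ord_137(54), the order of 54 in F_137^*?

The order of 54 must divide p − 1 = 136 = 2^3 · 17.
Divisors: 1, 2, 4, 8, 17, 34, 68, 136.
Check each in increasing order: 54^1 ≡ 54;  54^2 ≡ 39;  54^4 ≡ 14;  54^8 ≡ 59;  54^17 ≡ 10;  54^34 ≡ 100;  54^68 ≡ 136;  54^136 ≡ 1.
Smallest exponent giving 1 is 136.

136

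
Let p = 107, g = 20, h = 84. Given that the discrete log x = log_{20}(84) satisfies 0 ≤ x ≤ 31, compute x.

Compute 20^0 mod 107 = 1, then multiply by 20 repeatedly:
  20^0=1  20^1=20  20^2=79  20^3=82  20^4=35
  20^5=58  20^6=90  20^7=88  20^8=48  20^9=104
  20^10=47  20^11=84
Found 84 at exponent 11.

11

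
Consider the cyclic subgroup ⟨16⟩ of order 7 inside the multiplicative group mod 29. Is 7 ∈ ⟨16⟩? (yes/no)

7 ∈ ⟨16⟩ iff 7^7 ≡ 1 (mod 29), since |⟨16⟩| = 7.
7^7 mod 29 = 1.
Since 1 = 1, 7 lies in the subgroup.

yes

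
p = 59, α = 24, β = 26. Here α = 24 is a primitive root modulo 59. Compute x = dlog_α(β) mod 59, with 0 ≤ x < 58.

14

Baby-step giant-step with m = ceil(sqrt(58)) = 8.
Baby table (24^j mod 59 for j=0..7):
  0:1  1:24  2:45  3:18  4:19  5:43  6:29  7:47
Giant step factor: 24^(-8) ≡ 17 (mod 59).
Scan 26·17^i mod 59 for i = 0, 1, …:
  i=0: 26   i=1: 29
Match at i=1, j=6: x = 1·8 + 6 = 14.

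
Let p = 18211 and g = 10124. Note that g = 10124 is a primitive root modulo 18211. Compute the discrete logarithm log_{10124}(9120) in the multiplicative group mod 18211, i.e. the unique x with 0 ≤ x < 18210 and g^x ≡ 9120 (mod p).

3667

Baby-step giant-step with m = ceil(sqrt(18210)) = 135.
Baby table (10124^j mod 18211 for j=0..134):
  0:1  1:10124  2:3868  3:5982  4:10193  5:10406  6:17920  7:4098
  8:3494  9:7494  10:2230  11:13091  12:11837  13:9408  14:3062  15:4566
  16:6666  17:14829  18:15523  19:12133  20:1297  21:697  22:8771  23:768
  24:17346  25:2231  26:5004  27:15705  28:15390  29:13255  30:14972  31:6375
  32:716  33:806  34:1416  35:3527  36:13788  37:2397  38:10176  39:2197
  40:6797  41:11670  42:12323  43:12702  44:7177  45:16269  46:7072  47:9487
  48:1574  49:551  50:5758  51:581  52:18102  53:7355  54:15452  55:3558
  56:18045  57:13039  58:13508  59:8593  60:1585  61:2649  62:11884  63:11750
  64:2748  65:12555  66:12251  67:12214  68:1846  69:4418  70:1616  71:6906
  72:4315  73:15082  74:9144  75:7343  76:3230  77:11775  78:894  79:18200
  80:16113  81:12085  82:7042  83:15354  84:13011  85:3201  86:9555  87:16199
  88:8621  89:11892  90:1687  91:15481  92:5778  93:2740  94:4407  95:17729
  96:780  97:11357  98:12225  99:3944  100:10544  101:12785  102:9763  103:9515
  104:11881  105:17800  106:9355  107:12820  108:18094  109:17418  110:2719  111:10335
  112:9345  113:2635  114:15836  115:12231  116:10055  117:15541  118:12255  119:16288
  120:17318  121:10135  122:5966  123:12108  124:3151  125:13263  126:4909  127:897
  128:12150  129:9506  130:11820  131:1199  132:10150  133:12138  134:15495
Giant step factor: 10124^(-135) ≡ 5575 (mod 18211).
Scan 9120·5575^i mod 18211 for i = 0, 1, …:
  i=0: 9120   i=1: 17099   i=2: 10551   i=3: 295
  i=4: 5635   i=5: 1150   i=6: 978   i=7: 7261
  i=8: 15233   i=9: 6082     …   i=26: 8377
  i=27: 8771
Match at i=27, j=22: x = 27·135 + 22 = 3667.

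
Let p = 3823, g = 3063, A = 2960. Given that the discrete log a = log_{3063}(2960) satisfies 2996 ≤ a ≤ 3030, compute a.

Compute 3063^2996 mod 3823 = 965, then multiply by 3063 repeatedly:
  3063^2996=965  3063^2997=616  3063^2998=2069  3063^2999=2636  3063^3000=3715
  3063^3001=1797  3063^3002=2914  3063^3003=2700  3063^3004=951  3063^3005=3610
  3063^3006=1314  3063^3007=2986  3063^3008=1502  3063^3009=1557  3063^3010=1810
  3063^3011=680  3063^3012=3128  3063^3013=626  3063^3014=2115  3063^3015=2083
  3063^3016=3465  3063^3017=647  3063^3018=1447  3063^3019=1304  3063^3020=2940
  3063^3021=2055  3063^3022=1807  3063^3023=2960
Found 2960 at exponent 3023.

3023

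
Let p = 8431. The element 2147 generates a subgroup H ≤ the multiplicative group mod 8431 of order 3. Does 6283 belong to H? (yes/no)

⟨2147⟩ has order 3; its elements mod 8431 are {1, 2147, 6283}.
6283 is in this set.

yes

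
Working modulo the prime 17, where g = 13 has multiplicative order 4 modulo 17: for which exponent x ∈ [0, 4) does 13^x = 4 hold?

Successive powers of 13 modulo 17:
  13^0=1  13^1=13  13^2=16  13^3=4
So 13^3 ≡ 4 (mod 17), giving x = 3.

3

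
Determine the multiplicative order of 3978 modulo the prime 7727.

The order of 3978 must divide p − 1 = 7726 = 2 · 3863.
Divisors: 1, 2, 3863, 7726.
Check each in increasing order: 3978^1 ≡ 3978;  3978^2 ≡ 7315;  3978^3863 ≡ 7726;  3978^7726 ≡ 1.
Smallest exponent giving 1 is 7726.

7726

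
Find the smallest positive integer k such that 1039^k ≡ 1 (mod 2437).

812

The order of 1039 must divide p − 1 = 2436 = 2^2 · 3 · 7 · 29.
Divisors: 1, 2, 3, 4, 6, 7, 12, 14, 21, 28, 29, 42, 58, 84, 87, 116, 174, 203, 348, 406, 609, 812, 1218, 2436.
Check each in increasing order: 1039^1 ≡ 1039;  1039^2 ≡ 2367;  1039^3 ≡ 380;  1039^4 ≡ 26;  1039^6 ≡ 617;  1039^7 ≡ 132;  1039^12 ≡ 517;  1039^14 ≡ 365;  1039^21 ≡ 1877;  1039^28 ≡ 1627;  1039^29 ≡ 1612;  1039^42 ≡ 1664;  1039^58 ≡ 702;  1039^84 ≡ 464;  1039^87 ≡ 856;  1039^116 ≡ 530;  1039^174 ≡ 1636;  1039^203 ≡ 398;  1039^348 ≡ 670;  1039^406 ≡ 2436;  1039^609 ≡ 2039;  1039^812 ≡ 1.
Smallest exponent giving 1 is 812.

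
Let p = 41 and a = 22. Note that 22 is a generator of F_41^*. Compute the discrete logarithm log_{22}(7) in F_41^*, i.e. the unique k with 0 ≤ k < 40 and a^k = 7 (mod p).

Successive powers of 22 modulo 41:
  22^0=1  22^1=22  22^2=33  22^3=29  22^4=23  22^5=14
  22^6=21  22^7=11  22^8=37  22^9=35  22^10=32  22^11=7
So 22^11 ≡ 7 (mod 41), giving k = 11.

11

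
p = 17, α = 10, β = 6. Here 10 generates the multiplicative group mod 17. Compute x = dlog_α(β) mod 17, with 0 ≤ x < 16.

5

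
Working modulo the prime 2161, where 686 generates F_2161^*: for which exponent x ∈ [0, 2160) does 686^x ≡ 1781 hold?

1763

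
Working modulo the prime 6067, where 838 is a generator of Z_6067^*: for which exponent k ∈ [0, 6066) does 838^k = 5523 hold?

3888

Baby-step giant-step with m = ceil(sqrt(6066)) = 78.
Baby table (838^j mod 6067 for j=0..77):
  0:1  1:838  2:4539  3:5740  4:5056  5:2162  6:3790  7:2979
  8:2865  9:4405  10:2654  11:3530  12:3511  13:5790  14:4487  15:4633
  16:5641  17:965  18:1759  19:5828  20:5996  21:1172  22:5349  23:5016
  24:5044  25:4240  26:3925  27:836  28:2863  29:2729  30:5710  31:4184
  32:5533  33:1466  34:2974  35:4742  36:5978  37:4289  38:2518  39:4835
  40:5041  41:1726  42:2442  43:1817  44:5896  45:2310  46:407  47:1314
  48:3005  49:385  50:1079  51:219  52:1512  53:5120  54:1191  55:3070
  56:252  57:4898  58:3232  59:2534  60:42  61:4861  62:2561  63:4467
  64:7  65:5866  66:1438  67:3778  68:5057  69:3000  70:2262  71:2652
  72:1854  73:500  74:377  75:442  76:309  77:4128
Giant step factor: 838^(-78) ≡ 1384 (mod 6067).
Scan 5523·1384^i mod 6067 for i = 0, 1, …:
  i=0: 5523   i=1: 5479   i=2: 5253   i=3: 1886
  i=4: 1414   i=5: 3402   i=6: 376   i=7: 4689
  i=8: 3953   i=9: 4585     …   i=48: 3394
  i=49: 1438
Match at i=49, j=66: k = 49·78 + 66 = 3888.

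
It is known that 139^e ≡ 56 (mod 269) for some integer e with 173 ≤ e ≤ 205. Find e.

Compute 139^173 mod 269 = 28, then multiply by 139 repeatedly:
  139^173=28  139^174=126  139^175=29  139^176=265  139^177=251
  139^178=188  139^179=39  139^180=41  139^181=50  139^182=225
  139^183=71  139^184=185  139^185=160  139^186=182  139^187=12
  139^188=54  139^189=243  139^190=152  139^191=146  139^192=119
  139^193=132  139^194=56
Found 56 at exponent 194.

194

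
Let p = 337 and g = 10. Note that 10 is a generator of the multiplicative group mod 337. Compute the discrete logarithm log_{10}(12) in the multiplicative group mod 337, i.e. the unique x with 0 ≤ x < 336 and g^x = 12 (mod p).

Baby-step giant-step with m = ceil(sqrt(336)) = 19.
Baby table (10^j mod 337 for j=0..18):
  0:1  1:10  2:100  3:326  4:227  5:248  6:121  7:199
  8:305  9:17  10:170  11:15  12:150  13:152  14:172  15:35
  16:13  17:130  18:289
Giant step factor: 10^(-19) ≡ 304 (mod 337).
Scan 12·304^i mod 337 for i = 0, 1, …:
  i=0: 12   i=1: 278   i=2: 262   i=3: 116
  i=4: 216   i=5: 286   i=6: 335   i=7: 66
  i=8: 181   i=9: 93   i=10: 301   i=11: 177
  i=12: 225   i=13: 326
Match at i=13, j=3: x = 13·19 + 3 = 250.

250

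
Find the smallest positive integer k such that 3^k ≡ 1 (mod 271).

The order of 3 must divide p − 1 = 270 = 2 · 3^3 · 5.
Divisors: 1, 2, 3, 5, 6, 9, 10, 15, 18, 27, 30, 45, 54, 90, 135, 270.
Check each in increasing order: 3^1 ≡ 3;  3^2 ≡ 9;  3^3 ≡ 27;  3^5 ≡ 243;  3^6 ≡ 187;  3^9 ≡ 171;  3^10 ≡ 242;  3^15 ≡ 270;  3^18 ≡ 244;  3^27 ≡ 261;  3^30 ≡ 1.
Smallest exponent giving 1 is 30.

30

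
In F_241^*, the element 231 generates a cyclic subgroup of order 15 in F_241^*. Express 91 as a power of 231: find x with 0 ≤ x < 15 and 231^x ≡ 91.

6

Successive powers of 231 modulo 241:
  231^0=1  231^1=231  231^2=100  231^3=205  231^4=119  231^5=15
  231^6=91
So 231^6 ≡ 91 (mod 241), giving x = 6.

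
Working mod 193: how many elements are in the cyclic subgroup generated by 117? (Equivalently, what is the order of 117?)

64

The order of 117 must divide p − 1 = 192 = 2^6 · 3.
Divisors: 1, 2, 3, 4, 6, 8, 12, 16, 24, 32, 48, 64, 96, 192.
Check each in increasing order: 117^1 ≡ 117;  117^2 ≡ 179;  117^3 ≡ 99;  117^4 ≡ 3;  117^6 ≡ 151;  117^8 ≡ 9;  117^12 ≡ 27;  117^16 ≡ 81;  117^24 ≡ 150;  117^32 ≡ 192;  117^48 ≡ 112;  117^64 ≡ 1.
Smallest exponent giving 1 is 64.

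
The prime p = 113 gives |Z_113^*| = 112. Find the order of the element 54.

112

The order of 54 must divide p − 1 = 112 = 2^4 · 7.
Divisors: 1, 2, 4, 7, 8, 14, 16, 28, 56, 112.
Check each in increasing order: 54^1 ≡ 54;  54^2 ≡ 91;  54^4 ≡ 32;  54^7 ≡ 65;  54^8 ≡ 7;  54^14 ≡ 44;  54^16 ≡ 49;  54^28 ≡ 15;  54^56 ≡ 112;  54^112 ≡ 1.
Smallest exponent giving 1 is 112.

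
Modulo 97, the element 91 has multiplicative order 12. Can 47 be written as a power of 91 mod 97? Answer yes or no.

47 ∈ ⟨91⟩ iff 47^12 ≡ 1 (mod 97), since |⟨91⟩| = 12.
47^12 mod 97 = 96.
Since 96 ≠ 1, 47 does not lie in the subgroup.

no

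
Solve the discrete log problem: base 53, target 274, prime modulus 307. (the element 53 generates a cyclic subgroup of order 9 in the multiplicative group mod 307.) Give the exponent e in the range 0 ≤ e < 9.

4

Successive powers of 53 modulo 307:
  53^0=1  53^1=53  53^2=46  53^3=289  53^4=274
So 53^4 ≡ 274 (mod 307), giving e = 4.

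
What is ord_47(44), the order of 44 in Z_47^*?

46

The order of 44 must divide p − 1 = 46 = 2 · 23.
Divisors: 1, 2, 23, 46.
Check each in increasing order: 44^1 ≡ 44;  44^2 ≡ 9;  44^23 ≡ 46;  44^46 ≡ 1.
Smallest exponent giving 1 is 46.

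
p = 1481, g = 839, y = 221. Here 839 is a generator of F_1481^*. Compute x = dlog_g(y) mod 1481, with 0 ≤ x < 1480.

Baby-step giant-step with m = ceil(sqrt(1480)) = 39.
Baby table (839^j mod 1481 for j=0..38):
  0:1  1:839  2:446  3:982  4:462  5:1077  6:193  7:498
  8:180  9:1439  10:306  11:521  12:224  13:1330  14:677  15:780
  16:1299  17:1326  18:283  19:477  20:333  21:959  22:418  23:1186
  24:1303  25:239  26:586  27:1443  28:700  29:824  30:1190  31:216
  32:542  33:71  34:329  35:565  36:115  37:220  38:936
Giant step factor: 839^(-39) ≡ 99 (mod 1481).
Scan 221·99^i mod 1481 for i = 0, 1, …:
  i=0: 221   i=1: 1145   i=2: 799   i=3: 608
  i=4: 952   i=5: 945   i=6: 252   i=7: 1252
  i=8: 1025   i=9: 767   i=10: 402   i=11: 1292
  i=12: 542
Match at i=12, j=32: x = 12·39 + 32 = 500.

500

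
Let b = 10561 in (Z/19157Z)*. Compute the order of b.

The order of 10561 must divide p − 1 = 19156 = 2^2 · 4789.
Divisors: 1, 2, 4, 4789, 9578, 19156.
Check each in increasing order: 10561^1 ≡ 10561;  10561^2 ≡ 2667;  10561^4 ≡ 5642;  10561^4789 ≡ 1.
Smallest exponent giving 1 is 4789.

4789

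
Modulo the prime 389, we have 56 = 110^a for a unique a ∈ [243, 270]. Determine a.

Compute 110^243 mod 389 = 37, then multiply by 110 repeatedly:
  110^243=37  110^244=180  110^245=350  110^246=378  110^247=346
  110^248=327  110^249=182  110^250=181  110^251=71  110^252=30
  110^253=188  110^254=63  110^255=317  110^256=249  110^257=160
  110^258=95  110^259=336  110^260=5  110^261=161  110^262=205
  110^263=377  110^264=236  110^265=286  110^266=340  110^267=56
Found 56 at exponent 267.

267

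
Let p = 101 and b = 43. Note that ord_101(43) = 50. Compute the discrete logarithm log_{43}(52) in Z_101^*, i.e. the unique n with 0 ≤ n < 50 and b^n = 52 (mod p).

4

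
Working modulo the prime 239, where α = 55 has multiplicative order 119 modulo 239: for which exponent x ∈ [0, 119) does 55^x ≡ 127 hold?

Baby-step giant-step with m = ceil(sqrt(119)) = 11.
Baby table (55^j mod 239 for j=0..10):
  0:1  1:55  2:157  3:31  4:32  5:87  6:5  7:36
  8:68  9:155  10:160
Giant step factor: 55^(-11) ≡ 50 (mod 239).
Scan 127·50^i mod 239 for i = 0, 1, …:
  i=0: 127   i=1: 136   i=2: 108   i=3: 142
  i=4: 169   i=5: 85   i=6: 187   i=7: 29
  i=8: 16   i=9: 83   i=10: 87
Match at i=10, j=5: x = 10·11 + 5 = 115.

115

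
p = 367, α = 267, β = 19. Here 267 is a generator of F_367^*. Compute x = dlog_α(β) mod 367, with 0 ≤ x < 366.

Baby-step giant-step with m = ceil(sqrt(366)) = 20.
Baby table (267^j mod 367 for j=0..19):
  0:1  1:267  2:91  3:75  4:207  5:219  6:120  7:111
  8:277  9:192  10:251  11:223  12:87  13:108  14:210  15:286
  16:26  17:336  18:164  19:115
Giant step factor: 267^(-20) ≡ 182 (mod 367).
Scan 19·182^i mod 367 for i = 0, 1, …:
  i=0: 19   i=1: 155   i=2: 318   i=3: 257
  i=4: 165   i=5: 303   i=6: 96   i=7: 223
Match at i=7, j=11: x = 7·20 + 11 = 151.

151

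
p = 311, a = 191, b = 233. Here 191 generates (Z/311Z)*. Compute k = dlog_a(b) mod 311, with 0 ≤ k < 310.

21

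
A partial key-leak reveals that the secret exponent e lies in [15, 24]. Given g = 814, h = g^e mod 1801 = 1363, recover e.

16

Compute 814^15 mod 1801 = 942, then multiply by 814 repeatedly:
  814^15=942  814^16=1363
Found 1363 at exponent 16.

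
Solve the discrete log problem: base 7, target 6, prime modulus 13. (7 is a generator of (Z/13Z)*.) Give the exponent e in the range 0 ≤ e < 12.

Successive powers of 7 modulo 13:
  7^0=1  7^1=7  7^2=10  7^3=5  7^4=9  7^5=11
  7^6=12  7^7=6
So 7^7 ≡ 6 (mod 13), giving e = 7.

7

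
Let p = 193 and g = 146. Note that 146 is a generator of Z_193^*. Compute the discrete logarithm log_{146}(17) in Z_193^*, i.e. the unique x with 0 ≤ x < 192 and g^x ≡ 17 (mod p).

11

Successive powers of 146 modulo 193:
  146^0=1  146^1=146  146^2=86  146^3=11  146^4=62  146^5=174
  146^6=121  146^7=103  146^8=177  146^9=173  146^10=168  146^11=17
So 146^11 ≡ 17 (mod 193), giving x = 11.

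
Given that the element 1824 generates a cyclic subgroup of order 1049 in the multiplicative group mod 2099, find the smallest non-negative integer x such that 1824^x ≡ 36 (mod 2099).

461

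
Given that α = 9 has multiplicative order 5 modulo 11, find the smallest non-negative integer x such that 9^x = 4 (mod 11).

2

Successive powers of 9 modulo 11:
  9^0=1  9^1=9  9^2=4
So 9^2 ≡ 4 (mod 11), giving x = 2.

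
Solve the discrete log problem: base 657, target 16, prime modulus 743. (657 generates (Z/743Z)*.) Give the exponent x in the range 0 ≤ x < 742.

664

Baby-step giant-step with m = ceil(sqrt(742)) = 28.
Baby table (657^j mod 743 for j=0..27):
  0:1  1:657  2:709  3:695  4:413  5:146  6:75  7:237
  8:422  9:115  10:512  11:548  12:424  13:686  14:444  15:452
  16:507  17:235  18:594  19:183  20:608  21:465  22:132  23:536
  24:713  25:351  26:277  27:697
Giant step factor: 657^(-28) ≡ 37 (mod 743).
Scan 16·37^i mod 743 for i = 0, 1, …:
  i=0: 16   i=1: 592   i=2: 357   i=3: 578
  i=4: 582   i=5: 730   i=6: 262   i=7: 35
  i=8: 552   i=9: 363     …   i=22: 157
  i=23: 608
Match at i=23, j=20: x = 23·28 + 20 = 664.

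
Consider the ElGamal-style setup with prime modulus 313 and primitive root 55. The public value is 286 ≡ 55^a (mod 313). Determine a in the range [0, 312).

Baby-step giant-step with m = ceil(sqrt(312)) = 18.
Baby table (55^j mod 313 for j=0..17):
  0:1  1:55  2:208  3:172  4:70  5:94  6:162  7:146
  8:205  9:7  10:72  11:204  12:265  13:177  14:32  15:195
  16:83  17:183
Giant step factor: 55^(-18) ≡ 115 (mod 313).
Scan 286·115^i mod 313 for i = 0, 1, …:
  i=0: 286   i=1: 25   i=2: 58   i=3: 97
  i=4: 200   i=5: 151   i=6: 150   i=7: 35
  i=8: 269   i=9: 261     …   i=13: 49
  i=14: 1
Match at i=14, j=0: a = 14·18 + 0 = 252.

252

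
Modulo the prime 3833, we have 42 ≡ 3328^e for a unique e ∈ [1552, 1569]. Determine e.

Compute 3328^1552 mod 3833 = 1902, then multiply by 3328 repeatedly:
  3328^1552=1902  3328^1553=1573  3328^1554=2899  3328^1555=211  3328^1556=769
  3328^1557=2621  3328^1558=2613  3328^1559=2820  3328^1560=1776  3328^1561=42
Found 42 at exponent 1561.

1561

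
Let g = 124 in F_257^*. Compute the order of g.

The order of 124 must divide p − 1 = 256 = 2^8.
Divisors: 1, 2, 4, 8, 16, 32, 64, 128, 256.
Check each in increasing order: 124^1 ≡ 124;  124^2 ≡ 213;  124^4 ≡ 137;  124^8 ≡ 8;  124^16 ≡ 64;  124^32 ≡ 241;  124^64 ≡ 256;  124^128 ≡ 1.
Smallest exponent giving 1 is 128.

128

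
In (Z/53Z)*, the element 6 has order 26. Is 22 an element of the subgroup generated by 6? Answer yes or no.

22 ∈ ⟨6⟩ iff 22^26 ≡ 1 (mod 53), since |⟨6⟩| = 26.
22^26 mod 53 = 52.
Since 52 ≠ 1, 22 does not lie in the subgroup.

no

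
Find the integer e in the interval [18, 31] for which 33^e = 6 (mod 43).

28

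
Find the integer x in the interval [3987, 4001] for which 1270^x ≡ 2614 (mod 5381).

Compute 1270^3987 mod 5381 = 3314, then multiply by 1270 repeatedly:
  1270^3987=3314  1270^3988=838  1270^3989=4203  1270^3990=5239  1270^3991=2614
Found 2614 at exponent 3991.

3991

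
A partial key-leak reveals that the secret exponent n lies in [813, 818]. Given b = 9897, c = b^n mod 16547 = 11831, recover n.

814

Compute 9897^813 mod 16547 = 1424, then multiply by 9897 repeatedly:
  9897^813=1424  9897^814=11831
Found 11831 at exponent 814.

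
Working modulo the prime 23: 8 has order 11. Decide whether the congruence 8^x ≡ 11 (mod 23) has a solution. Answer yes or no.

⟨8⟩ has order 11; its elements mod 23 are {1, 2, 3, 4, 6, 8, 9, 12, 13, 16, 18}.
11 is not in this set.

no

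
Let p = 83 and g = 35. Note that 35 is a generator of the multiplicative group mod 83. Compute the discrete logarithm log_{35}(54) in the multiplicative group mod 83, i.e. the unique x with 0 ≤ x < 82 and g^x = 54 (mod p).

39

Baby-step giant-step with m = ceil(sqrt(82)) = 10.
Baby table (35^j mod 83 for j=0..9):
  0:1  1:35  2:63  3:47  4:68  5:56  6:51  7:42
  8:59  9:73
Giant step factor: 35^(-10) ≡ 23 (mod 83).
Scan 54·23^i mod 83 for i = 0, 1, …:
  i=0: 54   i=1: 80   i=2: 14   i=3: 73
Match at i=3, j=9: x = 3·10 + 9 = 39.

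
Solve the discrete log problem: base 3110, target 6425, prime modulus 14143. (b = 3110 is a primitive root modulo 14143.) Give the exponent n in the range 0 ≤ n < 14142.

6448

Baby-step giant-step with m = ceil(sqrt(14142)) = 119.
Baby table (3110^j mod 14143 for j=0..118):
  0:1  1:3110  2:12431  3:7591  4:3343  5:1625  6:4699  7:4171
  8:2679  9:1463  10:10027  11:12798  12:3378  13:11474  14:1351  15:1139
  16:6540  17:1766  18:4776  19:3210  20:12285  21:6107  22:12864  23:10636
  24:11626  25:7352  26:9632  27:646  28:754  29:11345  30:10308  31:9842
  32:3168  33:8952  34:7296  35:5188  36:11660  37:14091  38:7996  39:4166
  40:1272  41:10023  42:358  43:10226  44:9396  45:2122  46:8782  47:1887
  48:13368  49:8203  50:11501  51:463  52:11487  53:13495  54:7169  55:6222
  56:2796  57:11758  58:7725  59:9936  60:12648  61:3597  62:13700  63:8284
  64:8837  65:3221  66:4066  67:1418  68:11507  69:4980  70:1215  71:2469
  72:13084  73:1829  74:2704  75:8498  76:9656  77:4571  78:2095  79:9670
  80:5682  81:6413  82:2800  83:10055  84:877  85:12014  86:11877  87:10097
  88:4210  89:10825  90:5410  91:9073  92:1745  93:10181  94:10876  95:8447
  96:6619  97:7025  98:10958  99:8893  100:7665  101:7195  102:2224  103:713
  104:11122  105:9785  106:9757  107:7535  108:13042  109:12639  110:3893  111:822
  112:10680  113:7036  114:2739  115:4204  116:6308  117:1539  118:5956
Giant step factor: 3110^(-119) ≡ 13658 (mod 14143).
Scan 6425·13658^i mod 14143 for i = 0, 1, …:
  i=0: 6425   i=1: 9478   i=2: 13788   i=3: 2459
  i=4: 9540   i=5: 12004   i=6: 4976   i=7: 5093
  i=8: 4920   i=9: 3967     …   i=53: 1519
  i=54: 12864
Match at i=54, j=22: n = 54·119 + 22 = 6448.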